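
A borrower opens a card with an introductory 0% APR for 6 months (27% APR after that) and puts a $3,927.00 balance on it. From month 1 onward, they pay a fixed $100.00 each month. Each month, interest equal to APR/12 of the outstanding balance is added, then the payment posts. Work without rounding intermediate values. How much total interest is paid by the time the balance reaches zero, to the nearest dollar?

$2,878

Promo months 1–6 at r₀ = 0%/12 = 0; months 7+ at r₁ = 27%/12 = 0.0225.
After month 6 (no interest yet): B = $3,927.00 − 6·$100.00 = $3,327.00.
Then at r₁ with $100.00/mo: n₂ = −ln(1 − r₁·B/P)/ln(1+r₁) ≈ 62.05 → 63 more payments.
Total paid = 68·$100.00 + $4.87 = $6,804.87; interest = $6,804.87 − $3,927.00 = $2,877.87.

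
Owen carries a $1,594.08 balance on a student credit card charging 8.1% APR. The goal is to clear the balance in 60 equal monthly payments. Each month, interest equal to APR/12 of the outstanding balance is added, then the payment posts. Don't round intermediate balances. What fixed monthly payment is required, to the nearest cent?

Monthly rate r = 8.1%/12 = 0.675% = 0.00675.
Level-payment amortization: P = B₀·r / (1 − (1+r)^(−n)) = 1594.08·0.00675 / (1 − 1.00675^(−60)).
Denominator 1 − (1+r)^(−60) = 0.332114979.
P = 10.76 / 0.332114979 ≈ 32.40.

$32.40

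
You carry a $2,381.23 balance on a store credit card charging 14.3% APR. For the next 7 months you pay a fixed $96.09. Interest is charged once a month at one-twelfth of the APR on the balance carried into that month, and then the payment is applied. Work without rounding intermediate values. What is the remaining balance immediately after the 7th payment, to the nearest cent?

$1,889.95

Monthly rate r = 14.3%/12 = 1.19167% = 0.0119167.
Each month: B ← B·(1+r) − $96.09.
Month 1: interest $28.38; balance after payment $2,313.52.
Month 2: interest $27.57; balance after payment $2,245.00.
Month 3: interest $26.75; balance after payment $2,175.66.
Month 4: interest $25.93; balance after payment $2,105.50.
Month 5: interest $25.09; balance after payment $2,034.50.
Month 6: interest $24.24; balance after payment $1,962.65.
Month 7: interest $23.39; balance after payment $1,889.95.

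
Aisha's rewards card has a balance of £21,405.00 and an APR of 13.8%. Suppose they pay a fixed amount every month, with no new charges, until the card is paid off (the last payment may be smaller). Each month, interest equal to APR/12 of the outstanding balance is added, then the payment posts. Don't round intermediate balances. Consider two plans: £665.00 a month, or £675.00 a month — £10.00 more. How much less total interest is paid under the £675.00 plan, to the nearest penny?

Monthly rate r = 13.8%/12 = 1.15% = 0.0115.
At £665.00/mo: n = ⌈−ln(1 − rB₀/P)/ln(1+r)⌉ = 41 payments (last £286.89); total interest = total paid − £21,405.00 = £5,481.89.
At £675.00/mo: 40 payments (last £454.35); total interest £5,374.35.
Interest saved = £5,481.89 − £5,374.35 = £107.54.

£107.54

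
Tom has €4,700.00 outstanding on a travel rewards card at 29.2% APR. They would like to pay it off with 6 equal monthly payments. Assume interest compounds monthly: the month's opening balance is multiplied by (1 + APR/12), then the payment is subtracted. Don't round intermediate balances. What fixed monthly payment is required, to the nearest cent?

€851.38

Monthly rate r = 29.2%/12 = 2.43333% = 0.0243333.
Level-payment amortization: P = B₀·r / (1 − (1+r)^(−n)) = 4700.00·0.0243333 / (1 − 1.02433^(−6)).
Denominator 1 − (1+r)^(−6) = 0.134330399.
P = 114.367 / 0.134330399 ≈ 851.38.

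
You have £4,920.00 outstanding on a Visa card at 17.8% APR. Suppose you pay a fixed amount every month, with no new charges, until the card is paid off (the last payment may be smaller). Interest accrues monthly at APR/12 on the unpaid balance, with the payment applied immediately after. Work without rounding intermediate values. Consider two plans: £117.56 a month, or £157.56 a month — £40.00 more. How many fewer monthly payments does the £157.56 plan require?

Monthly rate r = 17.8%/12 = 1.48333% = 0.0148333.
At £117.56/mo: n = ⌈−ln(1 − rB₀/P)/ln(1+r)⌉ = 66 payments (last £100.53); total interest = total paid − £4,920.00 = £2,821.93.
At £157.56/mo: 43 payments (last £39.64); total interest £1,737.16.
Payments saved = 66 − 43 = 23.

23 fewer payments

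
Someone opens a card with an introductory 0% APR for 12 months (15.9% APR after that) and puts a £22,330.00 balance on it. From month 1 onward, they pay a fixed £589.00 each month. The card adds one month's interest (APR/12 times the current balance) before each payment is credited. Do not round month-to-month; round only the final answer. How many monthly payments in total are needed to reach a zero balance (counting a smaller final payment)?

44 months

Promo months 1–12 at r₀ = 0%/12 = 0; months 13+ at r₁ = 15.9%/12 = 0.01325.
After month 12 (no interest yet): B = £22,330.00 − 12·£589.00 = £15,262.00.
Then at r₁ with £589.00/mo: n₂ = −ln(1 − r₁·B/P)/ln(1+r₁) ≈ 31.95 → 32 more payments.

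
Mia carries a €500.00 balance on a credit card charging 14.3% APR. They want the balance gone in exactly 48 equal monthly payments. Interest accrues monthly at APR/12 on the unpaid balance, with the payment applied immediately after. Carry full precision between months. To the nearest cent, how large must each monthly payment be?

Monthly rate r = 14.3%/12 = 1.19167% = 0.0119167.
Level-payment amortization: P = B₀·r / (1 − (1+r)^(−n)) = 500.00·0.0119167 / (1 − 1.01192^(−48)).
Denominator 1 − (1+r)^(−48) = 0.433692844.
P = 5.95833 / 0.433692844 ≈ 13.74.

€13.74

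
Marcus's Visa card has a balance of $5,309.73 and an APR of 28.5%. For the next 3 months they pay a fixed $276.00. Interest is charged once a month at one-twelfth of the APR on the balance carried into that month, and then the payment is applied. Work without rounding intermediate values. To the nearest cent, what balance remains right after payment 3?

Monthly rate r = 28.5%/12 = 2.375% = 0.02375.
Each month: B ← B·(1+r) − $276.00.
Month 1: interest $126.11; balance after payment $5,159.84.
Month 2: interest $122.55; balance after payment $5,006.38.
Month 3: interest $118.90; balance after payment $4,849.28.

$4,849.28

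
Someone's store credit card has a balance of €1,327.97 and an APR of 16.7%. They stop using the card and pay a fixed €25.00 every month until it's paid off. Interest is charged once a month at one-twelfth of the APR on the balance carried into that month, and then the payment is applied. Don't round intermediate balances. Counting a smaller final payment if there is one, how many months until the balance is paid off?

98 payments

Monthly rate r = 16.7%/12 = 1.39167% = 0.0139167.
Recurrence: B ← B·(1+r) − €25.00.
Month 1: interest €18.48; balance after payment €1,321.45.
Month 2: interest €18.39; balance after payment €1,314.84.
Closed form: n = −ln(1 − rB₀/P)/ln(1+r) = −ln(0.26076)/ln(1.01392) ≈ 97.256, so the balance reaches zero during payment 98.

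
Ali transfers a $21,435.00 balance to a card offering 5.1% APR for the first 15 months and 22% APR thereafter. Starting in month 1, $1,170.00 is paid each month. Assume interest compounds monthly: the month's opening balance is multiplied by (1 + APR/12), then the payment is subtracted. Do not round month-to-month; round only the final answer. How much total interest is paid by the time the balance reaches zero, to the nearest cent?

$1,110.30

Promo months 1–15 at r₀ = 5.1%/12 = 0.00425; months 16+ at r₁ = 22%/12 = 0.0183333.
After month 15: iterate B ← B·(1+r₀) − $1,170.00 for 15 months → $4,761.04.
Then at r₁ with $1,170.00/mo: n₂ = −ln(1 − r₁·B/P)/ln(1+r₁) ≈ 4.27 → 5 more payments.
Total paid = 19·$1,170.00 + $315.30 = $22,545.30; interest = $22,545.30 − $21,435.00 = $1,110.30.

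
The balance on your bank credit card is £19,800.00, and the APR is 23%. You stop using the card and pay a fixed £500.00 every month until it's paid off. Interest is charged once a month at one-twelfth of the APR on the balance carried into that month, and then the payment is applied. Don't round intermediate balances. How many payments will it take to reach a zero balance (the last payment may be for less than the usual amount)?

75 months

Monthly rate r = 23%/12 = 1.91667% = 0.0191667.
Recurrence: B ← B·(1+r) − £500.00.
Month 1: interest £379.50; balance after payment £19,679.50.
Month 2: interest £377.19; balance after payment £19,556.69.
Closed form: n = −ln(1 − rB₀/P)/ln(1+r) = −ln(0.241)/ln(1.01917) ≈ 74.951, so the balance reaches zero during payment 75.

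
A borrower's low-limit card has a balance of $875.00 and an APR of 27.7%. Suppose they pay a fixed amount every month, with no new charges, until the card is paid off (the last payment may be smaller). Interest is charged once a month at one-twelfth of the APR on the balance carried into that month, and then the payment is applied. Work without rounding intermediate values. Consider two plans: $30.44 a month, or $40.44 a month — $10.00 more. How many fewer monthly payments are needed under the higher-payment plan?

17 fewer payments

Monthly rate r = 27.7%/12 = 2.30833% = 0.0230833.
At $30.44/mo: n = ⌈−ln(1 − rB₀/P)/ln(1+r)⌉ = 48 payments (last $22.30); total interest = total paid − $875.00 = $577.98.
At $40.44/mo: 31 payments (last $13.26); total interest $351.46.
Payments saved = 48 − 31 = 17.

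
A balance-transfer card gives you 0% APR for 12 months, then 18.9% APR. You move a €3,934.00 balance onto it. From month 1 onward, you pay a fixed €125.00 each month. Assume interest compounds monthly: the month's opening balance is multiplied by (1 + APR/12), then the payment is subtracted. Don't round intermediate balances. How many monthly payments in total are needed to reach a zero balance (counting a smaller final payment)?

Promo months 1–12 at r₀ = 0%/12 = 0; months 13+ at r₁ = 18.9%/12 = 0.01575.
After month 12 (no interest yet): B = €3,934.00 − 12·€125.00 = €2,434.00.
Then at r₁ with €125.00/mo: n₂ = −ln(1 − r₁·B/P)/ln(1+r₁) ≈ 23.44 → 24 more payments.

36 months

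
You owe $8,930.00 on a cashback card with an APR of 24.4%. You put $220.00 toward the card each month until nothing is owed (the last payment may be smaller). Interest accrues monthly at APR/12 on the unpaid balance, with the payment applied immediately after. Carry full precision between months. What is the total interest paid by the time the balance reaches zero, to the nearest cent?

$10,141.70

Monthly rate r = 24.4%/12 = 2.03333% = 0.0203333.
Payoff takes n = ⌈−ln(1 − rB₀/P)/ln(1+r)⌉ = ⌈86.687⌉ = 87 payments; the last is $151.70.
Total paid = 86·$220.00 + $151.70 = $19,071.70.
Total interest = total paid − principal = $19,071.70 − $8,930.00 = $10,141.70.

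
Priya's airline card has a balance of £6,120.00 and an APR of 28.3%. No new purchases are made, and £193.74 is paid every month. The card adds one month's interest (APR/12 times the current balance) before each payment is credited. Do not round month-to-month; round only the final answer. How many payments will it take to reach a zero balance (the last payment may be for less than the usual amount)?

Monthly rate r = 28.3%/12 = 2.35833% = 0.0235833.
Recurrence: B ← B·(1+r) − £193.74.
Month 1: interest £144.33; balance after payment £6,070.59.
Month 2: interest £143.16; balance after payment £6,020.01.
Closed form: n = −ln(1 − rB₀/P)/ln(1+r) = −ln(0.25503)/ln(1.02358) ≈ 58.618, so the balance reaches zero during payment 59.

59 payments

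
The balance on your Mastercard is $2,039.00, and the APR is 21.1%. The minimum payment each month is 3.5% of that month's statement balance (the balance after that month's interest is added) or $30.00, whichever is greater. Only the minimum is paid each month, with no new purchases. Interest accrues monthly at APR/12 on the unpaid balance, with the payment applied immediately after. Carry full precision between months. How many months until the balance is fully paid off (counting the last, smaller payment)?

88 months

Monthly rate r = 21.1%/12 = 1.75833% = 0.0175833.
While 3.5% of the post-interest balance exceeds $30.00, each month B ← (B·(1+r))·(1 − 0.035), i.e. B shrinks by the factor (1+r)·0.965 = 0.98197.
This holds for months 1–49. Entering month 50 the balance is $835.96; 3.5% of the post-interest balance is now below $30.00, so the flat $30.00 minimum applies from here.
From month 50 a fixed $30.00 at rate r clears $835.96 in 39 more payments. Total: 49 + 39 = 88 months.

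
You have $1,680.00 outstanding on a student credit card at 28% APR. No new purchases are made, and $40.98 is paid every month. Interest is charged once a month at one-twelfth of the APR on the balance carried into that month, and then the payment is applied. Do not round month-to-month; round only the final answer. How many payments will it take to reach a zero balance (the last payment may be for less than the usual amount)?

Monthly rate r = 28%/12 = 2.33333% = 0.0233333.
Recurrence: B ← B·(1+r) − $40.98.
Month 1: interest $39.20; balance after payment $1,678.22.
Month 2: interest $39.16; balance after payment $1,676.40.
Closed form: n = −ln(1 − rB₀/P)/ln(1+r) = −ln(0.043436)/ln(1.02333) ≈ 135.982, so the balance reaches zero during payment 136.

136 payments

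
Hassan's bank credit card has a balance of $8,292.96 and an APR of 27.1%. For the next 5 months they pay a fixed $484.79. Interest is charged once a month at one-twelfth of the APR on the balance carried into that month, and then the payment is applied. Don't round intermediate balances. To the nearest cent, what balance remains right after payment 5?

$6,736.70

Monthly rate r = 27.1%/12 = 2.25833% = 0.0225833.
Each month: B ← B·(1+r) − $484.79.
Month 1: interest $187.28; balance after payment $7,995.45.
Month 2: interest $180.56; balance after payment $7,691.23.
Month 3: interest $173.69; balance after payment $7,380.13.
Month 4: interest $166.67; balance after payment $7,062.01.
Month 5: interest $159.48; balance after payment $6,736.70.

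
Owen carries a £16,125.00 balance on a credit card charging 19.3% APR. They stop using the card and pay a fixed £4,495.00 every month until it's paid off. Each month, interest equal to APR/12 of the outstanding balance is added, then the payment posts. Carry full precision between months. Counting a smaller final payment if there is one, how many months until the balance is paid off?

4 months

Monthly rate r = 19.3%/12 = 1.60833% = 0.0160833.
Recurrence: B ← B·(1+r) − £4,495.00.
Month 1: interest £259.34; balance after payment £11,889.34.
Month 2: interest £191.22; balance after payment £7,585.56.
Month 3: interest £122.00; balance after payment £3,212.57.
Month 4: interest £51.67; balance after payment £0.00.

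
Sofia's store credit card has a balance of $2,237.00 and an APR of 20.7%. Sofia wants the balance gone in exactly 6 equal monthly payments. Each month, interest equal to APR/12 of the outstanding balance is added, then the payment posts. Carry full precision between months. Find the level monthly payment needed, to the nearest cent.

$395.66

Monthly rate r = 20.7%/12 = 1.725% = 0.01725.
Level-payment amortization: P = B₀·r / (1 − (1+r)^(−n)) = 2237.00·0.01725 / (1 − 1.01725^(−6)).
Denominator 1 − (1+r)^(−6) = 0.0975278495.
P = 38.5882 / 0.0975278495 ≈ 395.66.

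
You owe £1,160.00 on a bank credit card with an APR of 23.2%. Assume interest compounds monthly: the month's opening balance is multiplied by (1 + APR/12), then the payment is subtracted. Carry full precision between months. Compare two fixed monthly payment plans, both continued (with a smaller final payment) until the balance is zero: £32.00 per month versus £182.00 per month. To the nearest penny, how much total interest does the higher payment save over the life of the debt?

£766.57

Monthly rate r = 23.2%/12 = 1.93333% = 0.0193333.
At £32.00/mo: n = ⌈−ln(1 − rB₀/P)/ln(1+r)⌉ = 64 payments (last £0.64); total interest = total paid − £1,160.00 = £856.64.
At £182.00/mo: 7 payments (last £158.07); total interest £90.07.
Interest saved = £856.64 − £90.07 = £766.57.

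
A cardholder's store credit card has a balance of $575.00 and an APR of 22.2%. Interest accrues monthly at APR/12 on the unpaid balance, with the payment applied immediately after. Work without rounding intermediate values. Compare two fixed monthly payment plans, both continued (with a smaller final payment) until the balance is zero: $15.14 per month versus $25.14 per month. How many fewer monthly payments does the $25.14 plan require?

36 fewer payments

Monthly rate r = 22.2%/12 = 1.85% = 0.0185.
At $15.14/mo: n = ⌈−ln(1 − rB₀/P)/ln(1+r)⌉ = 67 payments (last $2.38); total interest = total paid − $575.00 = $426.62.
At $25.14/mo: 31 payments (last $0.29); total interest $179.49.
Payments saved = 67 − 31 = 36.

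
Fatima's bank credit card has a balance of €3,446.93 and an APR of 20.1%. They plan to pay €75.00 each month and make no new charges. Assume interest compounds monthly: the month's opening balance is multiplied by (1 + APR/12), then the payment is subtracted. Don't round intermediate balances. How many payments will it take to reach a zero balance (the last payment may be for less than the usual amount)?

Monthly rate r = 20.1%/12 = 1.675% = 0.01675.
Recurrence: B ← B·(1+r) − €75.00.
Month 1: interest €57.74; balance after payment €3,429.67.
Month 2: interest €57.45; balance after payment €3,412.11.
Closed form: n = −ln(1 − rB₀/P)/ln(1+r) = −ln(0.23019)/ln(1.01675) ≈ 88.426, so the balance reaches zero during payment 89.

89 payments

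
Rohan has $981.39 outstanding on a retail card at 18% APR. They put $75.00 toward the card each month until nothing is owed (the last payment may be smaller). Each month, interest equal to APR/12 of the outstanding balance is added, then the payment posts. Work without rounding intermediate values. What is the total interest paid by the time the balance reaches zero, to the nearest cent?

$119.41

Monthly rate r = 18%/12 = 1.5% = 0.015.
Payoff takes n = ⌈−ln(1 − rB₀/P)/ln(1+r)⌉ = ⌈14.676⌉ = 15 payments; the last is $50.80.
Total paid = 14·$75.00 + $50.80 = $1,100.80.
Total interest = total paid − principal = $1,100.80 − $981.39 = $119.41.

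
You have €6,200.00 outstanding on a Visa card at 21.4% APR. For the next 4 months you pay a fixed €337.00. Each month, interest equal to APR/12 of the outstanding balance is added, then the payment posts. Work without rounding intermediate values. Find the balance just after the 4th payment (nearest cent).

€5,269.75

Monthly rate r = 21.4%/12 = 1.78333% = 0.0178333.
Each month: B ← B·(1+r) − €337.00.
Month 1: interest €110.57; balance after payment €5,973.57.
Month 2: interest €106.53; balance after payment €5,743.10.
Month 3: interest €102.42; balance after payment €5,508.51.
Month 4: interest €98.24; balance after payment €5,269.75.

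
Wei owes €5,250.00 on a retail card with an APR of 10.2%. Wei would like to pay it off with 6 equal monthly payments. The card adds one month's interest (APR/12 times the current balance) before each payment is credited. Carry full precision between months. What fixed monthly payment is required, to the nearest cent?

Monthly rate r = 10.2%/12 = 0.85% = 0.0085.
Level-payment amortization: P = B₀·r / (1 − (1+r)^(−n)) = 5250.00·0.0085 / (1 − 1.0085^(−6)).
Denominator 1 − (1+r)^(−6) = 0.0495164943.
P = 44.625 / 0.0495164943 ≈ 901.21.

€901.21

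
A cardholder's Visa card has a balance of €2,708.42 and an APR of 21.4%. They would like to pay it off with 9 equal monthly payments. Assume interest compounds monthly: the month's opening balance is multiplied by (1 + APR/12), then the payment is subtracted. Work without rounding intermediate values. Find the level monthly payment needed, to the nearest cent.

€328.40

Monthly rate r = 21.4%/12 = 1.78333% = 0.0178333.
Level-payment amortization: P = B₀·r / (1 − (1+r)^(−n)) = 2708.42·0.0178333 / (1 − 1.01783^(−9)).
Denominator 1 − (1+r)^(−9) = 0.14707671.
P = 48.3002 / 0.14707671 ≈ 328.40.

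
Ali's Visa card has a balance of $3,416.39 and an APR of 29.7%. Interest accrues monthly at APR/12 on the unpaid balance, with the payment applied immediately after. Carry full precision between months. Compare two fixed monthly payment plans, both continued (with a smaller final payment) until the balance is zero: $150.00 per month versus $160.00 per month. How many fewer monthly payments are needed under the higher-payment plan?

3 fewer payments

Monthly rate r = 29.7%/12 = 2.475% = 0.02475.
At $150.00/mo: n = ⌈−ln(1 − rB₀/P)/ln(1+r)⌉ = 34 payments (last $138.96); total interest = total paid − $3,416.39 = $1,672.57.
At $160.00/mo: 31 payments (last $120.25); total interest $1,503.86.
Payments saved = 34 − 31 = 3.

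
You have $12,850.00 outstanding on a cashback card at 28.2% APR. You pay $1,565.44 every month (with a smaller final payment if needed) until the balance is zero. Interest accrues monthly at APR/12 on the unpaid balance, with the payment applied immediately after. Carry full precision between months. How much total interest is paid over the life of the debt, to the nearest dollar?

Monthly rate r = 28.2%/12 = 2.35% = 0.0235.
Payoff takes n = ⌈−ln(1 − rB₀/P)/ln(1+r)⌉ = ⌈9.226⌉ = 10 payments; the last is $357.40.
Total paid = 9·$1,565.44 + $357.40 = $14,446.36.
Total interest = total paid − principal = $14,446.36 − $12,850.00 = $1,596.36.

$1,596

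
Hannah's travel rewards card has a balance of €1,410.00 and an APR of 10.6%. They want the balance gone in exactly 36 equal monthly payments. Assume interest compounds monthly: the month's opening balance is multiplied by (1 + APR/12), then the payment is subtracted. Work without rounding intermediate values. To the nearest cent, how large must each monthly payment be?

Monthly rate r = 10.6%/12 = 0.883333% = 0.00883333.
Level-payment amortization: P = B₀·r / (1 − (1+r)^(−n)) = 1410.00·0.00883333 / (1 − 1.00883^(−36)).
Denominator 1 − (1+r)^(−36) = 0.271380562.
P = 12.455 / 0.271380562 ≈ 45.89.

€45.89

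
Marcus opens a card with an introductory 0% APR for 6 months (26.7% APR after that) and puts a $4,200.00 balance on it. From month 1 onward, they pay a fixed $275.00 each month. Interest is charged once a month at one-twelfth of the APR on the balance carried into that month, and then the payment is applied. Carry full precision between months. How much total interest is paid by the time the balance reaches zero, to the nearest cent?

Promo months 1–6 at r₀ = 0%/12 = 0; months 7+ at r₁ = 26.7%/12 = 0.02225.
After month 6 (no interest yet): B = $4,200.00 − 6·$275.00 = $2,550.00.
Then at r₁ with $275.00/mo: n₂ = −ln(1 − r₁·B/P)/ln(1+r₁) ≈ 10.50 → 11 more payments.
Total paid = 16·$275.00 + $138.37 = $4,538.37; interest = $4,538.37 − $4,200.00 = $338.37.

$338.37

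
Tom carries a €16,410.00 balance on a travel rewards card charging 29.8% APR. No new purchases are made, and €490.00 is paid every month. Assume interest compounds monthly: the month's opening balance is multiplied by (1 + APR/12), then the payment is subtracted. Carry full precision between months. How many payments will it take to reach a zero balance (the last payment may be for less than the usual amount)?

Monthly rate r = 29.8%/12 = 2.48333% = 0.0248333.
Recurrence: B ← B·(1+r) − €490.00.
Month 1: interest €407.51; balance after payment €16,327.51.
Month 2: interest €405.47; balance after payment €16,242.98.
Closed form: n = −ln(1 − rB₀/P)/ln(1+r) = −ln(0.16834)/ln(1.02483) ≈ 72.637, so the balance reaches zero during payment 73.

73 months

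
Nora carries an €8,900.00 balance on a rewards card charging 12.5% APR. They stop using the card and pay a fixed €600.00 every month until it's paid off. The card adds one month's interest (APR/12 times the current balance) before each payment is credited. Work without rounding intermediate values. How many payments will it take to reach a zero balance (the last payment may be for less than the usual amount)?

Monthly rate r = 12.5%/12 = 1.04167% = 0.0104167.
Recurrence: B ← B·(1+r) − €600.00.
Month 1: interest €92.71; balance after payment €8,392.71.
Month 2: interest €87.42; balance after payment €7,880.13.
Closed form: n = −ln(1 − rB₀/P)/ln(1+r) = −ln(0.84549)/ln(1.01042) ≈ 16.197, so the balance reaches zero during payment 17.

17 months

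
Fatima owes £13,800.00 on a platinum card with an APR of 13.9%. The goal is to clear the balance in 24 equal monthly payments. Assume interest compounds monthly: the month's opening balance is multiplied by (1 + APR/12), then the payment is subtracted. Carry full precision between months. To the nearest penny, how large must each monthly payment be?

Monthly rate r = 13.9%/12 = 1.15833% = 0.0115833.
Level-payment amortization: P = B₀·r / (1 − (1+r)^(−n)) = 13800.00·0.0115833 / (1 − 1.01158^(−24)).
Denominator 1 − (1+r)^(−24) = 0.241492235.
P = 159.85 / 0.241492235 ≈ 661.93.

£661.93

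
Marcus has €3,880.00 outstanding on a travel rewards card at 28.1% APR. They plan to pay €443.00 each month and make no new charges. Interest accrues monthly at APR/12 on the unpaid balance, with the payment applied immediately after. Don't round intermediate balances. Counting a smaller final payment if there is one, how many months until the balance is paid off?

Monthly rate r = 28.1%/12 = 2.34167% = 0.0234167.
Recurrence: B ← B·(1+r) − €443.00.
Month 1: interest €90.86; balance after payment €3,527.86.
Month 2: interest €82.61; balance after payment €3,167.47.
Closed form: n = −ln(1 − rB₀/P)/ln(1+r) = −ln(0.79491)/ln(1.02342) ≈ 9.916, so the balance reaches zero during payment 10.

10 months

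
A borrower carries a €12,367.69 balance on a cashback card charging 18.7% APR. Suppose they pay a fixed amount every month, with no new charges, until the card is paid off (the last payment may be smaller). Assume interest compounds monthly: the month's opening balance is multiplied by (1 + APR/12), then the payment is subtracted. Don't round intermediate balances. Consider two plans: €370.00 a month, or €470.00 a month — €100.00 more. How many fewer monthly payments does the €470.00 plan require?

13 fewer payments

Monthly rate r = 18.7%/12 = 1.55833% = 0.0155833.
At €370.00/mo: n = ⌈−ln(1 − rB₀/P)/ln(1+r)⌉ = 48 payments (last €217.47); total interest = total paid − €12,367.69 = €5,239.78.
At €470.00/mo: 35 payments (last €60.98); total interest €3,673.29.
Payments saved = 48 − 35 = 13.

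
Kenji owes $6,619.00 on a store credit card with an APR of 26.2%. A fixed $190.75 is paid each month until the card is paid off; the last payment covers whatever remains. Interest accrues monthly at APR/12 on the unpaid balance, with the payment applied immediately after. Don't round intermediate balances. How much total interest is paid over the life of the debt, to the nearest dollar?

$5,898

Monthly rate r = 26.2%/12 = 2.18333% = 0.0218333.
Payoff takes n = ⌈−ln(1 − rB₀/P)/ln(1+r)⌉ = ⌈65.617⌉ = 66 payments; the last is $118.19.
Total paid = 65·$190.75 + $118.19 = $12,516.94.
Total interest = total paid − principal = $12,516.94 − $6,619.00 = $5,897.94.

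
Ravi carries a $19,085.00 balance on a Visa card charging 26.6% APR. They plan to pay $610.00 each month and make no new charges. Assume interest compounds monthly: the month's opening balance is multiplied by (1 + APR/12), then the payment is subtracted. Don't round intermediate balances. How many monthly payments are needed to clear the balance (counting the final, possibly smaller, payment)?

54 payments

Monthly rate r = 26.6%/12 = 2.21667% = 0.0221667.
Recurrence: B ← B·(1+r) − $610.00.
Month 1: interest $423.05; balance after payment $18,898.05.
Month 2: interest $418.91; balance after payment $18,706.96.
Closed form: n = −ln(1 − rB₀/P)/ln(1+r) = −ln(0.30647)/ln(1.02217) ≈ 53.941, so the balance reaches zero during payment 54.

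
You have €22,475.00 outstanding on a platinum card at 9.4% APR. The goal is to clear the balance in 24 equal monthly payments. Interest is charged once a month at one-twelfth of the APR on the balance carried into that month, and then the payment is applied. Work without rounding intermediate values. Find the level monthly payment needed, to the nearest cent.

Monthly rate r = 9.4%/12 = 0.783333% = 0.00783333.
Level-payment amortization: P = B₀·r / (1 − (1+r)^(−n)) = 22475.00·0.00783333 / (1 − 1.00783^(−24)).
Denominator 1 − (1+r)^(−24) = 0.170778101.
P = 176.054 / 0.170778101 ≈ 1030.89.

€1,030.89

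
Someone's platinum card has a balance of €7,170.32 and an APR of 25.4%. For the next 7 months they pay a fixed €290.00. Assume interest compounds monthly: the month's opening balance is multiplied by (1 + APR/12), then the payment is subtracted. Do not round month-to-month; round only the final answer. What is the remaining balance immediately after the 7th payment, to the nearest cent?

Monthly rate r = 25.4%/12 = 2.11667% = 0.0211667.
Each month: B ← B·(1+r) − €290.00.
Month 1: interest €151.77; balance after payment €7,032.09.
Month 2: interest €148.85; balance after payment €6,890.94.
Month 3: interest €145.86; balance after payment €6,746.80.
Month 4: interest €142.81; balance after payment €6,599.60.
Month 5: interest €139.69; balance after payment €6,449.29.
Month 6: interest €136.51; balance after payment €6,295.80.
Month 7: interest €133.26; balance after payment €6,139.07.

€6,139.07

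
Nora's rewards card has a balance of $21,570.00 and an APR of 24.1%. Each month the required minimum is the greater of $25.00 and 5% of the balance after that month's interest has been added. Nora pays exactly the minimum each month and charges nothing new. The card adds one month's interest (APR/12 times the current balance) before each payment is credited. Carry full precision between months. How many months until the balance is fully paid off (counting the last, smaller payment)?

146 months

Monthly rate r = 24.1%/12 = 2.00833% = 0.0200833.
While 5% of the post-interest balance exceeds $25.00, each month B ← (B·(1+r))·(1 − 0.05), i.e. B shrinks by the factor (1+r)·0.95 = 0.96908.
This holds for months 1–121. Entering month 122 the balance is $482.30; 5% of the post-interest balance is now below $25.00, so the flat $25.00 minimum applies from here.
From month 122 a fixed $25.00 at rate r clears $482.30 in 25 more payments. Total: 121 + 25 = 146 months.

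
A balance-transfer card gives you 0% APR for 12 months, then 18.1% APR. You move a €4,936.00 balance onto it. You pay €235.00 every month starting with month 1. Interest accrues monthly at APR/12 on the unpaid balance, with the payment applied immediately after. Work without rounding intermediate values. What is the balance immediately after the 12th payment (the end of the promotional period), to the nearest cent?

Promo months 1–12 at r₀ = 0%/12 = 0; months 13+ at r₁ = 18.1%/12 = 0.0150833.
After month 12 (no interest yet): B = €4,936.00 − 12·€235.00 = €2,116.00.

€2,116.00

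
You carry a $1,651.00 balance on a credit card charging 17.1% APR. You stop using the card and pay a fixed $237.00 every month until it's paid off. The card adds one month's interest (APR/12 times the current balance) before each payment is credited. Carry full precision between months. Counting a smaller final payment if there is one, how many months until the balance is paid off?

Monthly rate r = 17.1%/12 = 1.425% = 0.01425.
Recurrence: B ← B·(1+r) − $237.00.
Month 1: interest $23.53; balance after payment $1,437.53.
Month 2: interest $20.48; balance after payment $1,221.01.
Closed form: n = −ln(1 − rB₀/P)/ln(1+r) = −ln(0.90073)/ln(1.01425) ≈ 7.389, so the balance reaches zero during payment 8.

8 payments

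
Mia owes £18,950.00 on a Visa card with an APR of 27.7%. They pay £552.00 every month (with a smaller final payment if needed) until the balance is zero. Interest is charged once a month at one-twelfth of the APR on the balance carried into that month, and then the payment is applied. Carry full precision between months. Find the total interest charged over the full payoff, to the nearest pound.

£19,083

Monthly rate r = 27.7%/12 = 2.30833% = 0.0230833.
Payoff takes n = ⌈−ln(1 − rB₀/P)/ln(1+r)⌉ = ⌈68.900⌉ = 69 payments; the last is £497.17.
Total paid = 68·£552.00 + £497.17 = £38,033.17.
Total interest = total paid − principal = £38,033.17 − £18,950.00 = £19,083.17.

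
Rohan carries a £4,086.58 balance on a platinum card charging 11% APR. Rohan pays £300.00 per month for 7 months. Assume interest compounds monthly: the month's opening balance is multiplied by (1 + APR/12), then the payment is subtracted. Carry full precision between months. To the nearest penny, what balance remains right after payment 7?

£2,197.48

Monthly rate r = 11%/12 = 0.916667% = 0.00916667.
Each month: B ← B·(1+r) − £300.00.
Month 1: interest £37.46; balance after payment £3,824.04.
Month 2: interest £35.05; balance after payment £3,559.09.
Month 3: interest £32.63; balance after payment £3,291.72.
Month 4: interest £30.17; balance after payment £3,021.89.
Month 5: interest £27.70; balance after payment £2,749.59.
Month 6: interest £25.20; balance after payment £2,474.80.
Month 7: interest £22.69; balance after payment £2,197.48.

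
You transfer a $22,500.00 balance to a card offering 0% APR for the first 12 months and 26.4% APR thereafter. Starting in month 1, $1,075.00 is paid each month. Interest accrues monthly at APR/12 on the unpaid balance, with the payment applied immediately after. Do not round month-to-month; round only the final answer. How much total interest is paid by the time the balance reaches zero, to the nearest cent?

Promo months 1–12 at r₀ = 0%/12 = 0; months 13+ at r₁ = 26.4%/12 = 0.022.
After month 12 (no interest yet): B = $22,500.00 − 12·$1,075.00 = $9,600.00.
Then at r₁ with $1,075.00/mo: n₂ = −ln(1 − r₁·B/P)/ln(1+r₁) ≈ 10.05 → 11 more payments.
Total paid = 22·$1,075.00 + $55.89 = $23,705.89; interest = $23,705.89 − $22,500.00 = $1,205.89.

$1,205.89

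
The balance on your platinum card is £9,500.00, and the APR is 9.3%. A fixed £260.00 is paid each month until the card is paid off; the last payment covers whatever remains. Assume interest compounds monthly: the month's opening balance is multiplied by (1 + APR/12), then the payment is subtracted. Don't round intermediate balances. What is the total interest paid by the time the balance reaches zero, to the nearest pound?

Monthly rate r = 9.3%/12 = 0.775% = 0.00775.
Payoff takes n = ⌈−ln(1 − rB₀/P)/ln(1+r)⌉ = ⌈43.124⌉ = 44 payments; the last is £32.29.
Total paid = 43·£260.00 + £32.29 = £11,212.29.
Total interest = total paid − principal = £11,212.29 − £9,500.00 = £1,712.29.

£1,712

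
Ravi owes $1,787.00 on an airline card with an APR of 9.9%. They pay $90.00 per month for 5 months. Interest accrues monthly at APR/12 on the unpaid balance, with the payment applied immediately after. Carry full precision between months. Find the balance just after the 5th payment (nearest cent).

Monthly rate r = 9.9%/12 = 0.825% = 0.00825.
Each month: B ← B·(1+r) − $90.00.
Month 1: interest $14.74; balance after payment $1,711.74.
Month 2: interest $14.12; balance after payment $1,635.86.
Month 3: interest $13.50; balance after payment $1,559.36.
Month 4: interest $12.86; balance after payment $1,482.23.
Month 5: interest $12.23; balance after payment $1,404.45.

$1,404.45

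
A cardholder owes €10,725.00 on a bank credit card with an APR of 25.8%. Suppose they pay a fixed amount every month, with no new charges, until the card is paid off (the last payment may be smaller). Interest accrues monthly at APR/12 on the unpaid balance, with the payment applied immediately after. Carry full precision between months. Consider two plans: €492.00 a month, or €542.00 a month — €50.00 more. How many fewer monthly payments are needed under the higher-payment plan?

3 fewer payments

Monthly rate r = 25.8%/12 = 2.15% = 0.0215.
At €492.00/mo: n = ⌈−ln(1 − rB₀/P)/ln(1+r)⌉ = 30 payments (last €359.23); total interest = total paid − €10,725.00 = €3,902.23.
At €542.00/mo: 27 payments (last €27.59); total interest €3,394.59.
Payments saved = 30 − 27 = 3.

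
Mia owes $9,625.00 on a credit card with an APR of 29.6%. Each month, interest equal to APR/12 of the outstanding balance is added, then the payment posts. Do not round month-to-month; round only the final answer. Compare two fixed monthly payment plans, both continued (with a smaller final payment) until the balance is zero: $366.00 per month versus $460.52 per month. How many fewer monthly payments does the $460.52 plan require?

13 fewer payments

Monthly rate r = 29.6%/12 = 2.46667% = 0.0246667.
At $366.00/mo: n = ⌈−ln(1 − rB₀/P)/ln(1+r)⌉ = 43 payments (last $340.16); total interest = total paid − $9,625.00 = $6,087.16.
At $460.52/mo: 30 payments (last $342.54); total interest $4,072.62.
Payments saved = 43 − 30 = 13.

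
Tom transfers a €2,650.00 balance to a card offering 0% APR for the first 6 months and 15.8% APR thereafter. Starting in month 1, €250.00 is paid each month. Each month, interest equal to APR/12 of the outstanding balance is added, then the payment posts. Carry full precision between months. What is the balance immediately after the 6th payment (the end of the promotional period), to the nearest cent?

Promo months 1–6 at r₀ = 0%/12 = 0; months 7+ at r₁ = 15.8%/12 = 0.0131667.
After month 6 (no interest yet): B = €2,650.00 − 6·€250.00 = €1,150.00.

€1,150.00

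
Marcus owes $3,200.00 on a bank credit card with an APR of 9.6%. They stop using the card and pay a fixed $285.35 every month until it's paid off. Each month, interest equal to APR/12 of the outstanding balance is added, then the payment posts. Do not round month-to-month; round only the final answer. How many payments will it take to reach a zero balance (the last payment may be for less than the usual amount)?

12 months

Monthly rate r = 9.6%/12 = 0.8% = 0.008.
Recurrence: B ← B·(1+r) − $285.35.
Month 1: interest $25.60; balance after payment $2,940.25.
Month 2: interest $23.52; balance after payment $2,678.42.
Closed form: n = −ln(1 − rB₀/P)/ln(1+r) = −ln(0.91029)/ln(1.008) ≈ 11.797, so the balance reaches zero during payment 12.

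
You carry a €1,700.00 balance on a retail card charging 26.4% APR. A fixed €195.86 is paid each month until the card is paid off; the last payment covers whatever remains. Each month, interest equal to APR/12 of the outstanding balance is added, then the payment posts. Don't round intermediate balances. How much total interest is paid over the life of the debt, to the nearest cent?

€207.56

Monthly rate r = 26.4%/12 = 2.2% = 0.022.
Payoff takes n = ⌈−ln(1 − rB₀/P)/ln(1+r)⌉ = ⌈9.737⌉ = 10 payments; the last is €144.82.
Total paid = 9·€195.86 + €144.82 = €1,907.56.
Total interest = total paid − principal = €1,907.56 − €1,700.00 = €207.56.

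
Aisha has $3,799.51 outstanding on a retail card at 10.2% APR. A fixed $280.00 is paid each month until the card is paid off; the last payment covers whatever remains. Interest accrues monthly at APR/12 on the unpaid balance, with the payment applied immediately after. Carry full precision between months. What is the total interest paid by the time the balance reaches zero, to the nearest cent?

Monthly rate r = 10.2%/12 = 0.85% = 0.0085.
Payoff takes n = ⌈−ln(1 − rB₀/P)/ln(1+r)⌉ = ⌈14.479⌉ = 15 payments; the last is $134.52.
Total paid = 14·$280.00 + $134.52 = $4,054.52.
Total interest = total paid − principal = $4,054.52 − $3,799.51 = $255.01.

$255.01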